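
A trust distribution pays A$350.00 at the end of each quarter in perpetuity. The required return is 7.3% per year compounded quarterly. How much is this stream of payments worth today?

Periodic rate r = 0.073/4 per quarter.
Level perpetuity: PV = PMT / r = 350 / (0.073/4) = A$19,178.08.

A$19,178.08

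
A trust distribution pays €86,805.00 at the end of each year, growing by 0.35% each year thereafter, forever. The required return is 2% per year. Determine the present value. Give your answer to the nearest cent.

Periodic rate r = 0.02 per year.
Growing perpetuity (Gordon): PV = PMT₁ / (r − g) = 86,805 / (r − 0.0035) = €5,260,909.09.

€5,260,909.09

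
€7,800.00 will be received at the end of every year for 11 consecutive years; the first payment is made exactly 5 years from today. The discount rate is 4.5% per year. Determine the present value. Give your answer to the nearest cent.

€55,785.76

Ordinary annuity of 11 payments, first payment at period 5.
Periodic rate r = 0.045 per year.
The ordinary-annuity PV formula values the stream one period before the first payment (period 4); discount that back 4 periods:
PV₀ = 7,800 × [1 − (1+r)^−11] / r × (1+r)^−4 = €55,785.76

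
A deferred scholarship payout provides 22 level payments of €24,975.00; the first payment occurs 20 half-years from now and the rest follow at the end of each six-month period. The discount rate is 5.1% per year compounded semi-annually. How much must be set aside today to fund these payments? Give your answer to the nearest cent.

€258,177.24

Ordinary annuity of 22 payments, first payment at period 20.
Periodic rate r = 0.051/2 per half-year; n is counted in half-years.
The ordinary-annuity PV formula values the stream one period before the first payment (period 19); discount that back 19 periods:
PV₀ = 24,975 × [1 − (1+r)^−22] / r × (1+r)^−19 = €258,177.24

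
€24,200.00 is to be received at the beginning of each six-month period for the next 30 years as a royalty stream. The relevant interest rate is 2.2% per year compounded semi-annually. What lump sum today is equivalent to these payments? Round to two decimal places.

This is an annuity due: 60 payments of €24,200.00 at the beginning of each six-month period.
Periodic rate r = 0.022/2 per half-year; n is counted in half-years.
PV = PMT × [(1 − (1+r)^−n)/r] × (1+r) = 24,200 × [1 − (1+r)^−60] / r × (1+r) = €1,070,469.16

€1,070,469.16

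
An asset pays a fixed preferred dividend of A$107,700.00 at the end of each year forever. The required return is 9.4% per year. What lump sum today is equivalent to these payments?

A$1,145,744.68

Periodic rate r = 0.094 per year.
Level perpetuity: PV = PMT / r = 107,700 / (0.094) = A$1,145,744.68.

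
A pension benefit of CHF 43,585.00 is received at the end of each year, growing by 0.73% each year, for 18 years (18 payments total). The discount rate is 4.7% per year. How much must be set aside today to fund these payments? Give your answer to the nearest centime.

CHF 550,382.69

Periodic rate r = 0.047 per year.
Growing ordinary annuity: PV = PMT₁ × [1 − ((1+g)/(1+r))^n] / (r − g) = 43,585 × [1 − ((1+0.0073)/(1+r))^18] / (r − 0.0073) = CHF 550,382.69.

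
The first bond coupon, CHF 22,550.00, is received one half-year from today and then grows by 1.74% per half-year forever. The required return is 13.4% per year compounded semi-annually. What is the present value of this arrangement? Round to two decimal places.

Periodic rate r = 0.134/2 per half-year.
Growing perpetuity (Gordon): PV = PMT₁ / (r − g) = 22,550 / (r − 0.0174) = CHF 454,637.10.

CHF 454,637.10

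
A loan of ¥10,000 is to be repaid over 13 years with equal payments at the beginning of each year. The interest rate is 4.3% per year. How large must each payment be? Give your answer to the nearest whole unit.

Level annuity due; solve PV = PMT × [(1 − (1+r)^−n)/r] × (1+r) for PMT.
Periodic rate r = 0.043 per year.
With n = 13: PMT = 10,000 / ([(1 − (1+r)^−n)/r] × (1+r)) = ¥978

¥978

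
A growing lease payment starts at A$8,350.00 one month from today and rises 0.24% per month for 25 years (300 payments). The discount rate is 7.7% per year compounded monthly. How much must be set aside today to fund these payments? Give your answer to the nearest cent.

Periodic rate r = 0.077/12 per month; n is counted in months.
Growing ordinary annuity: PV = PMT₁ × [1 − ((1+g)/(1+r))^n] / (r − g) = 8,350 × [1 − ((1+0.0024)/(1+r))^300] / (r − 0.0024) = A$1,452,524.34.

A$1,452,524.34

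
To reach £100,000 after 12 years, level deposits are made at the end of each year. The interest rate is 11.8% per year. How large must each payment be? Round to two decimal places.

£4,194.35

Level ordinary annuity; solve FV = PMT × [((1+r)^n − 1)/r] for PMT.
Periodic rate r = 0.118 per year.
With n = 12: PMT = 100,000 / ([((1+r)^n − 1)/r]) = £4,194.35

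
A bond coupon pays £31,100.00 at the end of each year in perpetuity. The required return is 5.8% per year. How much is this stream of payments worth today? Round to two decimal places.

Periodic rate r = 0.058 per year.
Level perpetuity: PV = PMT / r = 31,100 / (0.058) = £536,206.90.

£536,206.90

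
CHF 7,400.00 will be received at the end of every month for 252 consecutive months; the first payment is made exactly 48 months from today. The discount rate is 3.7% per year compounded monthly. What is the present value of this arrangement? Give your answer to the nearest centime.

CHF 1,120,720.24

Ordinary annuity of 252 payments, first payment at period 48.
Periodic rate r = 0.037/12 per month; n is counted in months.
The ordinary-annuity PV formula values the stream one period before the first payment (period 47); discount that back 47 periods:
PV₀ = 7,400 × [1 − (1+r)^−252] / r × (1+r)^−47 = CHF 1,120,720.24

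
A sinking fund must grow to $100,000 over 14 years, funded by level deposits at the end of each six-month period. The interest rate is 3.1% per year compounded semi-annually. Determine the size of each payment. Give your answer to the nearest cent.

Level ordinary annuity; solve FV = PMT × [((1+r)^n − 1)/r] for PMT.
Periodic rate r = 0.031/2 per half-year; n is counted in half-years.
With n = 28: PMT = 100,000 / ([((1+r)^n − 1)/r]) = $2,879.49

$2,879.49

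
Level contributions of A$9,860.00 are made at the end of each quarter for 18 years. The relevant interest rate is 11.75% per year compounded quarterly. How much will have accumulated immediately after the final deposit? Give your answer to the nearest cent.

A$2,363,318.95

This is an ordinary annuity: 72 deposits of A$9,860.00 at the end of each quarter.
Periodic rate r = 0.1175/4 per quarter; n is counted in quarters.
FV = PMT × [((1+r)^n − 1)/r] = 9,860 × [(1+r)^72 − 1] / r = A$2,363,318.95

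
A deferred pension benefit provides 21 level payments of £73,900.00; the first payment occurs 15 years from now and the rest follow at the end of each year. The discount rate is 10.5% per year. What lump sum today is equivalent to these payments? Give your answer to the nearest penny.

Ordinary annuity of 21 payments, first payment at period 15.
Periodic rate r = 0.105 per year.
The ordinary-annuity PV formula values the stream one period before the first payment (period 14); discount that back 14 periods:
PV₀ = 73,900 × [1 − (1+r)^−21] / r × (1+r)^−14 = £152,564.94

£152,564.94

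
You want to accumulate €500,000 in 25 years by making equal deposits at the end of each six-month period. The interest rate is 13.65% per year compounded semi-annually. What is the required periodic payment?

€1,305.36

Level ordinary annuity; solve FV = PMT × [((1+r)^n − 1)/r] for PMT.
Periodic rate r = 0.1365/2 per half-year; n is counted in half-years.
With n = 50: PMT = 500,000 / ([((1+r)^n − 1)/r]) = €1,305.36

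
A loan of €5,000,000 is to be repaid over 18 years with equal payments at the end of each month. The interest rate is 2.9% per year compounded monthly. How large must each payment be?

Level ordinary annuity; solve PV = PMT × [(1 − (1+r)^−n)/r] for PMT.
Periodic rate r = 0.029/12 per month; n is counted in months.
With n = 216: PMT = 5,000,000 / ([(1 − (1+r)^−n)/r]) = €29,740.40

€29,740.40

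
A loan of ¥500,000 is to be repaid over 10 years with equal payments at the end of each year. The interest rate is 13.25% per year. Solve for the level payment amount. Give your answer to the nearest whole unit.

Level ordinary annuity; solve PV = PMT × [(1 − (1+r)^−n)/r] for PMT.
Periodic rate r = 0.1325 per year.
With n = 10: PMT = 500,000 / ([(1 − (1+r)^−n)/r]) = ¥93,067

¥93,067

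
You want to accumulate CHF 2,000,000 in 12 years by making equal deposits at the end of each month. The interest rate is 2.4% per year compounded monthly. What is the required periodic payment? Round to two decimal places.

CHF 11,998.55

Level ordinary annuity; solve FV = PMT × [((1+r)^n − 1)/r] for PMT.
Periodic rate r = 0.024/12 per month; n is counted in months.
With n = 144: PMT = 2,000,000 / ([((1+r)^n − 1)/r]) = CHF 11,998.55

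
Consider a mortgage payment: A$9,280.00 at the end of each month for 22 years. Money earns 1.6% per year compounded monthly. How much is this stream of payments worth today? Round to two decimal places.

A$2,064,022.58

This is an ordinary annuity: 264 payments of A$9,280.00 at the end of each month.
Periodic rate r = 0.016/12 per month; n is counted in months.
PV = PMT × [(1 − (1+r)^−n)/r] = 9,280 × [1 − (1+r)^−264] / r = A$2,064,022.58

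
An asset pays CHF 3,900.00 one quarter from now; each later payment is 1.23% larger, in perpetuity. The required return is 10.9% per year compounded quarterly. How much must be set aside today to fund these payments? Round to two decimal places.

Periodic rate r = 0.109/4 per quarter.
Growing perpetuity (Gordon): PV = PMT₁ / (r − g) = 3,900 / (r − 0.0123) = CHF 260,869.57.

CHF 260,869.57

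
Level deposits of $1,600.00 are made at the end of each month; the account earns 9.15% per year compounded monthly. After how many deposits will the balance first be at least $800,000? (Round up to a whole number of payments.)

Periodic rate r = 0.0915/12 per month; n is counted in months.
Ordinary annuity FV: 800,000 = 1,600 × [((1+r)^n − 1)/r].
(1+r)^n = 1 + 800,000 × r / 1,600, so n = ln(1 + 800,000·r/1,600) / ln(1+r) = 206.85.
Round up to a whole number of payments: n = 207.

207 payments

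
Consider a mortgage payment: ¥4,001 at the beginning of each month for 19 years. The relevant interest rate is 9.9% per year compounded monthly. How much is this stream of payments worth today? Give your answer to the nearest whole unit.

This is an annuity due: 228 payments of ¥4,001 at the beginning of each month.
Periodic rate r = 0.099/12 per month; n is counted in months.
PV = PMT × [(1 − (1+r)^−n)/r] × (1+r) = 4,001 × [1 − (1+r)^−228] / r × (1+r) = ¥413,856

¥413,856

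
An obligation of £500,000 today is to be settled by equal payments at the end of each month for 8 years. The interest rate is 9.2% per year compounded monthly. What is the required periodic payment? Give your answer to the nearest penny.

Level ordinary annuity; solve PV = PMT × [(1 − (1+r)^−n)/r] for PMT.
Periodic rate r = 0.092/12 per month; n is counted in months.
With n = 96: PMT = 500,000 / ([(1 − (1+r)^−n)/r]) = £7,377.08

£7,377.08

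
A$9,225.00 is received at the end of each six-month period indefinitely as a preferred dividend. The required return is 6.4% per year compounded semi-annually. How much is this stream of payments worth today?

Periodic rate r = 0.064/2 per half-year.
Level perpetuity: PV = PMT / r = 9,225 / (0.064/2) = A$288,281.25.

A$288,281.25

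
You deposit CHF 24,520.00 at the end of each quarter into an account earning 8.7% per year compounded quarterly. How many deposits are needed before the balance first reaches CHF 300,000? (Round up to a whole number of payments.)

Periodic rate r = 0.087/4 per quarter; n is counted in quarters.
Ordinary annuity FV: 300,000 = 24,520 × [((1+r)^n − 1)/r].
(1+r)^n = 1 + 300,000 × r / 24,520, so n = ln(1 + 300,000·r/24,520) / ln(1+r) = 10.97.
Round up to a whole number of payments: n = 11.

11 payments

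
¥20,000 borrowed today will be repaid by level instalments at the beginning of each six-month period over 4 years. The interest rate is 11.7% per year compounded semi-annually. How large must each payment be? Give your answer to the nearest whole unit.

¥3,025

Level annuity due; solve PV = PMT × [(1 − (1+r)^−n)/r] × (1+r) for PMT.
Periodic rate r = 0.117/2 per half-year; n is counted in half-years.
With n = 8: PMT = 20,000 / ([(1 − (1+r)^−n)/r] × (1+r)) = ¥3,025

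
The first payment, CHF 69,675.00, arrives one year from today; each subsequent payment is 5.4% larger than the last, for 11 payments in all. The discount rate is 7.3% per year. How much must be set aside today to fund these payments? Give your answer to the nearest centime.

Periodic rate r = 0.073 per year.
Growing ordinary annuity: PV = PMT₁ × [1 − ((1+g)/(1+r))^n] / (r − g) = 69,675 × [1 − ((1+0.054)/(1+r))^11] / (r − 0.054) = CHF 654,285.48.

CHF 654,285.48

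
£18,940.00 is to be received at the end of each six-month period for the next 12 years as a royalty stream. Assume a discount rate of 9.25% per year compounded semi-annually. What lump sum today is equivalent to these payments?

£271,151.48

This is an ordinary annuity: 24 payments of £18,940.00 at the end of each six-month period.
Periodic rate r = 0.0925/2 per half-year; n is counted in half-years.
PV = PMT × [(1 − (1+r)^−n)/r] = 18,940 × [1 − (1+r)^−24] / r = £271,151.48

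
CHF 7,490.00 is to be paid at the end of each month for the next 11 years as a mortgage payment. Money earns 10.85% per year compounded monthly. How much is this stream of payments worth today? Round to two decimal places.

This is an ordinary annuity: 132 payments of CHF 7,490.00 at the end of each month.
Periodic rate r = 0.1085/12 per month; n is counted in months.
PV = PMT × [(1 − (1+r)^−n)/r] = 7,490 × [1 − (1+r)^−132] / r = CHF 575,904.11

CHF 575,904.11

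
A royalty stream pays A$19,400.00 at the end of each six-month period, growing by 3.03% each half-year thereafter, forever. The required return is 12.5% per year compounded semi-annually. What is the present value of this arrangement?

A$602,484.47

Periodic rate r = 0.125/2 per half-year.
Growing perpetuity (Gordon): PV = PMT₁ / (r − g) = 19,400 / (r − 0.0303) = A$602,484.47.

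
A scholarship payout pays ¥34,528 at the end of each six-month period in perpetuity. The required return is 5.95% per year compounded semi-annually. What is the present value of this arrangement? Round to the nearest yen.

¥1,160,605

Periodic rate r = 0.0595/2 per half-year.
Level perpetuity: PV = PMT / r = 34,528 / (0.0595/2) = ¥1,160,605.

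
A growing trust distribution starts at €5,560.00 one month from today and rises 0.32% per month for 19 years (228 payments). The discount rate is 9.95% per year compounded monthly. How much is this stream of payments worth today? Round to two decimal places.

€747,692.56

Periodic rate r = 0.0995/12 per month; n is counted in months.
Growing ordinary annuity: PV = PMT₁ × [1 − ((1+g)/(1+r))^n] / (r − g) = 5,560 × [1 − ((1+0.0032)/(1+r))^228] / (r − 0.0032) = €747,692.56.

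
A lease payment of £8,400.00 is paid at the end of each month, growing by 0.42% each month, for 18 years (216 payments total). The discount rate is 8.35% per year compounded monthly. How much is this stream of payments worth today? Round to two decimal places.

Periodic rate r = 0.0835/12 per month; n is counted in months.
Growing ordinary annuity: PV = PMT₁ × [1 − ((1+g)/(1+r))^n] / (r − g) = 8,400 × [1 − ((1+0.0042)/(1+r))^216] / (r − 0.0042) = £1,361,420.93.

£1,361,420.93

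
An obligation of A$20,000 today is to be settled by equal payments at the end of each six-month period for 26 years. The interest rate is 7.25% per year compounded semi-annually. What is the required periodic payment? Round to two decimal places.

Level ordinary annuity; solve PV = PMT × [(1 − (1+r)^−n)/r] for PMT.
Periodic rate r = 0.0725/2 per half-year; n is counted in half-years.
With n = 52: PMT = 20,000 / ([(1 − (1+r)^−n)/r]) = A$860.00

A$860.00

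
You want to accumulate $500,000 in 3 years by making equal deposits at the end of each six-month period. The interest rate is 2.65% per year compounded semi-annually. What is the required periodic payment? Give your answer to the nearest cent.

$80,615.30

Level ordinary annuity; solve FV = PMT × [((1+r)^n − 1)/r] for PMT.
Periodic rate r = 0.0265/2 per half-year; n is counted in half-years.
With n = 6: PMT = 500,000 / ([((1+r)^n − 1)/r]) = $80,615.30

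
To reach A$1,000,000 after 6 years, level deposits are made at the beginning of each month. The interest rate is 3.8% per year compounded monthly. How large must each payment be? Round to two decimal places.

A$12,348.45

Level annuity due; solve FV = PMT × [((1+r)^n − 1)/r] × (1+r) for PMT.
Periodic rate r = 0.038/12 per month; n is counted in months.
With n = 72: PMT = 1,000,000 / ([((1+r)^n − 1)/r] × (1+r)) = A$12,348.45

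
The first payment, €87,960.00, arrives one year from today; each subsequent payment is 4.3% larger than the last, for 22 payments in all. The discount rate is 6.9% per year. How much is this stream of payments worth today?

Periodic rate r = 0.069 per year.
Growing ordinary annuity: PV = PMT₁ × [1 − ((1+g)/(1+r))^n] / (r − g) = 87,960 × [1 − ((1+0.043)/(1+r))^22] / (r − 0.043) = €1,414,931.69.

€1,414,931.69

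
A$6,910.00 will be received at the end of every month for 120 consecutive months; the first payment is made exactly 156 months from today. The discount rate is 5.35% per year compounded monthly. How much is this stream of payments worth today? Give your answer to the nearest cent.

A$321,716.31

Ordinary annuity of 120 payments, first payment at period 156.
Periodic rate r = 0.0535/12 per month; n is counted in months.
The ordinary-annuity PV formula values the stream one period before the first payment (period 155); discount that back 155 periods:
PV₀ = 6,910 × [1 − (1+r)^−120] / r × (1+r)^−155 = A$321,716.31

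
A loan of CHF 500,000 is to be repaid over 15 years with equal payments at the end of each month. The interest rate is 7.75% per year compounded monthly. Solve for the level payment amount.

Level ordinary annuity; solve PV = PMT × [(1 − (1+r)^−n)/r] for PMT.
Periodic rate r = 0.0775/12 per month; n is counted in months.
With n = 180: PMT = 500,000 / ([(1 − (1+r)^−n)/r]) = CHF 4,706.38

CHF 4,706.38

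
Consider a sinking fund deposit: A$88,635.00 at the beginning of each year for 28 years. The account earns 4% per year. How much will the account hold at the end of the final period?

This is an annuity due: 28 deposits of A$88,635.00 at the beginning of each year.
Periodic rate r = 0.04 per year.
FV = PMT × [((1+r)^n − 1)/r] × (1+r) = 88,635 × [(1+r)^28 − 1] / r × (1+r) = A$4,606,031.79

A$4,606,031.79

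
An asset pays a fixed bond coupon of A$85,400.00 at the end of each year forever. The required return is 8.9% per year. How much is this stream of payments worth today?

Periodic rate r = 0.089 per year.
Level perpetuity: PV = PMT / r = 85,400 / (0.089) = A$959,550.56.

A$959,550.56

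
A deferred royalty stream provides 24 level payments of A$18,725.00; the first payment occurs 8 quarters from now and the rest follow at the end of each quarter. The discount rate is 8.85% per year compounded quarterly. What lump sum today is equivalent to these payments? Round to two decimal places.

Ordinary annuity of 24 payments, first payment at period 8.
Periodic rate r = 0.0885/4 per quarter; n is counted in quarters.
The ordinary-annuity PV formula values the stream one period before the first payment (period 7); discount that back 7 periods:
PV₀ = 18,725 × [1 − (1+r)^−24] / r × (1+r)^−7 = A$296,671.88

A$296,671.88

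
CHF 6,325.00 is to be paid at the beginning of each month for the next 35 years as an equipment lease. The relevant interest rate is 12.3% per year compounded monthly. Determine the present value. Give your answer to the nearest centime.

This is an annuity due: 420 payments of CHF 6,325.00 at the beginning of each month.
Periodic rate r = 0.123/12 per month; n is counted in months.
PV = PMT × [(1 − (1+r)^−n)/r] × (1+r) = 6,325 × [1 − (1+r)^−420] / r × (1+r) = CHF 614,795.27

CHF 614,795.27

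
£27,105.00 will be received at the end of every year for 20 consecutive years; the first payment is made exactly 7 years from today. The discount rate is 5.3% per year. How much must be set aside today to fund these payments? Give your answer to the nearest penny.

£241,601.05

Ordinary annuity of 20 payments, first payment at period 7.
Periodic rate r = 0.053 per year.
The ordinary-annuity PV formula values the stream one period before the first payment (period 6); discount that back 6 periods:
PV₀ = 27,105 × [1 − (1+r)^−20] / r × (1+r)^−6 = £241,601.05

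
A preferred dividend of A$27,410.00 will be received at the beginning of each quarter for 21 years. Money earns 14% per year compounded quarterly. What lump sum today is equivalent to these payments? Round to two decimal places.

This is an annuity due: 84 payments of A$27,410.00 at the beginning of each quarter.
Periodic rate r = 0.14/4 per quarter; n is counted in quarters.
PV = PMT × [(1 − (1+r)^−n)/r] × (1+r) = 27,410 × [1 − (1+r)^−84] / r × (1+r) = A$765,492.78

A$765,492.78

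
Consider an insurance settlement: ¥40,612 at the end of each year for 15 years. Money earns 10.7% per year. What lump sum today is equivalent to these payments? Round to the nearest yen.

¥296,937

This is an ordinary annuity: 15 payments of ¥40,612 at the end of each year.
Periodic rate r = 0.107 per year.
PV = PMT × [(1 − (1+r)^−n)/r] = 40,612 × [1 − (1+r)^−15] / r = ¥296,937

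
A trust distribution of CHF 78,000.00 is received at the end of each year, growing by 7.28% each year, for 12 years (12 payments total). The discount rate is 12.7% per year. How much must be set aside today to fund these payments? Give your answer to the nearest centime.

Periodic rate r = 0.127 per year.
Growing ordinary annuity: PV = PMT₁ × [1 − ((1+g)/(1+r))^n] / (r − g) = 78,000 × [1 − ((1+0.0728)/(1+r))^12] / (r − 0.0728) = CHF 642,526.86.

CHF 642,526.86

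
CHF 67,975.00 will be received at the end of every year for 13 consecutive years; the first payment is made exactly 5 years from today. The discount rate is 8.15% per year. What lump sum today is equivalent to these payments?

CHF 389,495.77

Ordinary annuity of 13 payments, first payment at period 5.
Periodic rate r = 0.0815 per year.
The ordinary-annuity PV formula values the stream one period before the first payment (period 4); discount that back 4 periods:
PV₀ = 67,975 × [1 − (1+r)^−13] / r × (1+r)^−4 = CHF 389,495.77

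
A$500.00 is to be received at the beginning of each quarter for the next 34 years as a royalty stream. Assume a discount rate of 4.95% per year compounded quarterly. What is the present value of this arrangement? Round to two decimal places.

This is an annuity due: 136 payments of A$500.00 at the beginning of each quarter.
Periodic rate r = 0.0495/4 per quarter; n is counted in quarters.
PV = PMT × [(1 − (1+r)^−n)/r] × (1+r) = 500 × [1 − (1+r)^−136] / r × (1+r) = A$33,224.52

A$33,224.52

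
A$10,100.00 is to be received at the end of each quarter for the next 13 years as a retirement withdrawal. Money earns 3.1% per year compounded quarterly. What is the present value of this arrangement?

A$430,910.05

This is an ordinary annuity: 52 payments of A$10,100.00 at the end of each quarter.
Periodic rate r = 0.031/4 per quarter; n is counted in quarters.
PV = PMT × [(1 − (1+r)^−n)/r] = 10,100 × [1 − (1+r)^−52] / r = A$430,910.05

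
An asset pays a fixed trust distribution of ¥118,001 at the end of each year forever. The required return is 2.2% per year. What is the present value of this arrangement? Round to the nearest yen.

Periodic rate r = 0.022 per year.
Level perpetuity: PV = PMT / r = 118,001 / (0.022) = ¥5,363,682.

¥5,363,682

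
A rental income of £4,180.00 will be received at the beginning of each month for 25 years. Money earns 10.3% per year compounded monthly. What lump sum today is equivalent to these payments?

£453,352.52

This is an annuity due: 300 payments of £4,180.00 at the beginning of each month.
Periodic rate r = 0.103/12 per month; n is counted in months.
PV = PMT × [(1 − (1+r)^−n)/r] × (1+r) = 4,180 × [1 − (1+r)^−300] / r × (1+r) = £453,352.52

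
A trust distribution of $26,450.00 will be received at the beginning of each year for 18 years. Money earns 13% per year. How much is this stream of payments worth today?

$204,434.51

This is an annuity due: 18 payments of $26,450.00 at the beginning of each year.
Periodic rate r = 0.13 per year.
PV = PMT × [(1 − (1+r)^−n)/r] × (1+r) = 26,450 × [1 − (1+r)^−18] / r × (1+r) = $204,434.51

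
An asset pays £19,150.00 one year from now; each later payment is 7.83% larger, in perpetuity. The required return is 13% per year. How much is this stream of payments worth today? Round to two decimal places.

£370,406.19

Periodic rate r = 0.13 per year.
Growing perpetuity (Gordon): PV = PMT₁ / (r − g) = 19,150 / (r − 0.0783) = £370,406.19.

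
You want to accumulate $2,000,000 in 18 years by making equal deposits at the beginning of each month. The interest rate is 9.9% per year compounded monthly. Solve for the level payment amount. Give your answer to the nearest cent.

Level annuity due; solve FV = PMT × [((1+r)^n − 1)/r] × (1+r) for PMT.
Periodic rate r = 0.099/12 per month; n is counted in months.
With n = 216: PMT = 2,000,000 / ([((1+r)^n − 1)/r] × (1+r)) = $3,340.85

$3,340.85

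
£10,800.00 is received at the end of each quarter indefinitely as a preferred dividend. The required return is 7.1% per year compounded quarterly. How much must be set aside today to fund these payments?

£608,450.70

Periodic rate r = 0.071/4 per quarter.
Level perpetuity: PV = PMT / r = 10,800 / (0.071/4) = £608,450.70.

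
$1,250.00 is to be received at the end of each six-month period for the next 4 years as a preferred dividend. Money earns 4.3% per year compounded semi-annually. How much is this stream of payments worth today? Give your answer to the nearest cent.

$9,097.94

This is an ordinary annuity: 8 payments of $1,250.00 at the end of each six-month period.
Periodic rate r = 0.043/2 per half-year; n is counted in half-years.
PV = PMT × [(1 − (1+r)^−n)/r] = 1,250 × [1 − (1+r)^−8] / r = $9,097.94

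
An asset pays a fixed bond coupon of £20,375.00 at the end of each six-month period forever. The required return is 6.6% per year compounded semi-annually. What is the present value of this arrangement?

Periodic rate r = 0.066/2 per half-year.
Level perpetuity: PV = PMT / r = 20,375 / (0.066/2) = £617,424.24.

£617,424.24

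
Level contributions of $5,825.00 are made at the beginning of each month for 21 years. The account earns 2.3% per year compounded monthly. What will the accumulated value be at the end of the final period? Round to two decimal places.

$1,888,422.74

This is an annuity due: 252 deposits of $5,825.00 at the beginning of each month.
Periodic rate r = 0.023/12 per month; n is counted in months.
FV = PMT × [((1+r)^n − 1)/r] × (1+r) = 5,825 × [(1+r)^252 − 1] / r × (1+r) = $1,888,422.74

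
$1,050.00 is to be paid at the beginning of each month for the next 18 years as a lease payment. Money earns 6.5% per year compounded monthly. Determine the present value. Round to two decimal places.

$134,215.54

This is an annuity due: 216 payments of $1,050.00 at the beginning of each month.
Periodic rate r = 0.065/12 per month; n is counted in months.
PV = PMT × [(1 − (1+r)^−n)/r] × (1+r) = 1,050 × [1 − (1+r)^−216] / r × (1+r) = $134,215.54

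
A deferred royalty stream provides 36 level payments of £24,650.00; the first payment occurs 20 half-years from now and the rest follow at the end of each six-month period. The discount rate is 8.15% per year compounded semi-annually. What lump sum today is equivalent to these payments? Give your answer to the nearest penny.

Ordinary annuity of 36 payments, first payment at period 20.
Periodic rate r = 0.0815/2 per half-year; n is counted in half-years.
The ordinary-annuity PV formula values the stream one period before the first payment (period 19); discount that back 19 periods:
PV₀ = 24,650 × [1 − (1+r)^−36] / r × (1+r)^−19 = £215,967.87

£215,967.87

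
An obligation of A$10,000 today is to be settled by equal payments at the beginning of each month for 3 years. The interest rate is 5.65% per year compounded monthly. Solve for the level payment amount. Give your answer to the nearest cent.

Level annuity due; solve PV = PMT × [(1 − (1+r)^−n)/r] × (1+r) for PMT.
Periodic rate r = 0.0565/12 per month; n is counted in months.
With n = 36: PMT = 10,000 / ([(1 − (1+r)^−n)/r] × (1+r)) = A$301.22

A$301.22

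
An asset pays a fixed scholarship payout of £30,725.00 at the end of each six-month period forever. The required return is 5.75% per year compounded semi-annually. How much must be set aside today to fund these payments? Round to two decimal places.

£1,068,695.65

Periodic rate r = 0.0575/2 per half-year.
Level perpetuity: PV = PMT / r = 30,725 / (0.0575/2) = £1,068,695.65.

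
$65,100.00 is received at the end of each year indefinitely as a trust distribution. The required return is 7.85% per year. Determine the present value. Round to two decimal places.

Periodic rate r = 0.0785 per year.
Level perpetuity: PV = PMT / r = 65,100 / (0.0785) = $829,299.36.

$829,299.36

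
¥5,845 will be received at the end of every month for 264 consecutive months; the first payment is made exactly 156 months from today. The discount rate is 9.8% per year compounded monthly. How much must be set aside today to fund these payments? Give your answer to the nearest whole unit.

Ordinary annuity of 264 payments, first payment at period 156.
Periodic rate r = 0.098/12 per month; n is counted in months.
The ordinary-annuity PV formula values the stream one period before the first payment (period 155); discount that back 155 periods:
PV₀ = 5,845 × [1 − (1+r)^−264] / r × (1+r)^−155 = ¥179,178

¥179,178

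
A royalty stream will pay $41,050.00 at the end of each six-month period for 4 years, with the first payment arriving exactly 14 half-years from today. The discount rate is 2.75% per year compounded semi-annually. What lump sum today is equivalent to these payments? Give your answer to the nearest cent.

$258,717.35

Ordinary annuity of 8 payments, first payment at period 14.
Periodic rate r = 0.0275/2 per half-year; n is counted in half-years.
The ordinary-annuity PV formula values the stream one period before the first payment (period 13); discount that back 13 periods:
PV₀ = 41,050 × [1 − (1+r)^−8] / r × (1+r)^−13 = $258,717.35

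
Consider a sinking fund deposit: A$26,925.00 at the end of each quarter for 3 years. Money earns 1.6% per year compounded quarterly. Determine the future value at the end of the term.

This is an ordinary annuity: 12 deposits of A$26,925.00 at the end of each quarter.
Periodic rate r = 0.016/4 per quarter; n is counted in quarters.
FV = PMT × [((1+r)^n − 1)/r] = 26,925 × [(1+r)^12 − 1] / r = A$330,303.83

A$330,303.83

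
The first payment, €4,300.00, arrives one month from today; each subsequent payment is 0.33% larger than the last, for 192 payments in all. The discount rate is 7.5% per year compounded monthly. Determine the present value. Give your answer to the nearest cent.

Periodic rate r = 0.075/12 per month; n is counted in months.
Growing ordinary annuity: PV = PMT₁ × [1 − ((1+g)/(1+r))^n] / (r − g) = 4,300 × [1 − ((1+0.0033)/(1+r))^192] / (r − 0.0033) = €628,099.48.

€628,099.48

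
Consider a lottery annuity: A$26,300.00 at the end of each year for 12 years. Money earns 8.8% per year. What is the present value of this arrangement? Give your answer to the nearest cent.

This is an ordinary annuity: 12 payments of A$26,300.00 at the end of each year.
Periodic rate r = 0.088 per year.
PV = PMT × [(1 − (1+r)^−n)/r] = 26,300 × [1 − (1+r)^−12] / r = A$190,239.50

A$190,239.50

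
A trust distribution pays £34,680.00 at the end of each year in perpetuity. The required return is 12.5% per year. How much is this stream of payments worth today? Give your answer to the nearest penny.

Periodic rate r = 0.125 per year.
Level perpetuity: PV = PMT / r = 34,680 / (0.125) = £277,440.00.

£277,440.00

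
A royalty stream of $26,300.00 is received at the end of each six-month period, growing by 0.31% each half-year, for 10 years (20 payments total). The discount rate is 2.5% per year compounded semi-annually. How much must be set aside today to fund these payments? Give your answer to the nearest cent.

Periodic rate r = 0.025/2 per half-year; n is counted in half-years.
Growing ordinary annuity: PV = PMT₁ × [1 − ((1+g)/(1+r))^n] / (r − g) = 26,300 × [1 − ((1+0.0031)/(1+r))^20] / (r − 0.0031) = $476,141.53.

$476,141.53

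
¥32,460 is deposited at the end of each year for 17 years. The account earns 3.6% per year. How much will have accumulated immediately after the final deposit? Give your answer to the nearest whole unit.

¥743,318

This is an ordinary annuity: 17 deposits of ¥32,460 at the end of each year.
Periodic rate r = 0.036 per year.
FV = PMT × [((1+r)^n − 1)/r] = 32,460 × [(1+r)^17 − 1] / r = ¥743,318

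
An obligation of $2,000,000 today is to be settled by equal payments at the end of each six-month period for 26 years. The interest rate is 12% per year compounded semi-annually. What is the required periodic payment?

$126,092.33

Level ordinary annuity; solve PV = PMT × [(1 − (1+r)^−n)/r] for PMT.
Periodic rate r = 0.12/2 per half-year; n is counted in half-years.
With n = 52: PMT = 2,000,000 / ([(1 − (1+r)^−n)/r]) = $126,092.33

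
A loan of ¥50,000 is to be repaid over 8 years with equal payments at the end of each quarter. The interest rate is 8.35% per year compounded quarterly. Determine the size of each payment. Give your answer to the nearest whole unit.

¥2,158

Level ordinary annuity; solve PV = PMT × [(1 − (1+r)^−n)/r] for PMT.
Periodic rate r = 0.0835/4 per quarter; n is counted in quarters.
With n = 32: PMT = 50,000 / ([(1 − (1+r)^−n)/r]) = ¥2,158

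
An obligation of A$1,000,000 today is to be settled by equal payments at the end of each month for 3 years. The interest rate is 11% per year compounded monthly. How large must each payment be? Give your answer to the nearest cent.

Level ordinary annuity; solve PV = PMT × [(1 − (1+r)^−n)/r] for PMT.
Periodic rate r = 0.11/12 per month; n is counted in months.
With n = 36: PMT = 1,000,000 / ([(1 − (1+r)^−n)/r]) = A$32,738.72

A$32,738.72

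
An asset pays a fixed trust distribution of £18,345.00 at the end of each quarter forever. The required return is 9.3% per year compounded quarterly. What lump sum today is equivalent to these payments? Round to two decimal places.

Periodic rate r = 0.093/4 per quarter.
Level perpetuity: PV = PMT / r = 18,345 / (0.093/4) = £789,032.26.

£789,032.26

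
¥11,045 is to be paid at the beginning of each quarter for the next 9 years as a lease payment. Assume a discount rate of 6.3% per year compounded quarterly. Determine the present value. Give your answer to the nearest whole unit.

This is an annuity due: 36 payments of ¥11,045 at the beginning of each quarter.
Periodic rate r = 0.063/4 per quarter; n is counted in quarters.
PV = PMT × [(1 − (1+r)^−n)/r] × (1+r) = 11,045 × [1 − (1+r)^−36] / r × (1+r) = ¥306,483

¥306,483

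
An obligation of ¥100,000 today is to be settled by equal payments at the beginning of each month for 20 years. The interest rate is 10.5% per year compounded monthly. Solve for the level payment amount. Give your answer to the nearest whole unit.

¥990

Level annuity due; solve PV = PMT × [(1 − (1+r)^−n)/r] × (1+r) for PMT.
Periodic rate r = 0.105/12 per month; n is counted in months.
With n = 240: PMT = 100,000 / ([(1 − (1+r)^−n)/r] × (1+r)) = ¥990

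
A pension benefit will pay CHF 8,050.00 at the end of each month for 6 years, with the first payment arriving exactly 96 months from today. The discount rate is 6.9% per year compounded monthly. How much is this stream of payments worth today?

CHF 274,641.88

Ordinary annuity of 72 payments, first payment at period 96.
Periodic rate r = 0.069/12 per month; n is counted in months.
The ordinary-annuity PV formula values the stream one period before the first payment (period 95); discount that back 95 periods:
PV₀ = 8,050 × [1 − (1+r)^−72] / r × (1+r)^−95 = CHF 274,641.88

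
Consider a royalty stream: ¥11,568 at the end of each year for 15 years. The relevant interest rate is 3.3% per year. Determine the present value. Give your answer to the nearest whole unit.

This is an ordinary annuity: 15 payments of ¥11,568 at the end of each year.
Periodic rate r = 0.033 per year.
PV = PMT × [(1 − (1+r)^−n)/r] = 11,568 × [1 − (1+r)^−15] / r = ¥135,149

¥135,149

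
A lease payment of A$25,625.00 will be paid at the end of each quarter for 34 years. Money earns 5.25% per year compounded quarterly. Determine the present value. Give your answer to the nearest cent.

A$1,620,950.67

This is an ordinary annuity: 136 payments of A$25,625.00 at the end of each quarter.
Periodic rate r = 0.0525/4 per quarter; n is counted in quarters.
PV = PMT × [(1 − (1+r)^−n)/r] = 25,625 × [1 − (1+r)^−136] / r = A$1,620,950.67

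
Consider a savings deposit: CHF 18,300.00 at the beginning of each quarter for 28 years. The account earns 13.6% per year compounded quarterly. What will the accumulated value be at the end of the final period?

CHF 22,982,738.06

This is an annuity due: 112 deposits of CHF 18,300.00 at the beginning of each quarter.
Periodic rate r = 0.136/4 per quarter; n is counted in quarters.
FV = PMT × [((1+r)^n − 1)/r] × (1+r) = 18,300 × [(1+r)^112 − 1] / r × (1+r) = CHF 22,982,738.06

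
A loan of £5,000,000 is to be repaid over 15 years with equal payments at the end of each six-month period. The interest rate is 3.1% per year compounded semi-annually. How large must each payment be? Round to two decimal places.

Level ordinary annuity; solve PV = PMT × [(1 − (1+r)^−n)/r] for PMT.
Periodic rate r = 0.031/2 per half-year; n is counted in half-years.
With n = 30: PMT = 5,000,000 / ([(1 − (1+r)^−n)/r]) = £209,674.59

£209,674.59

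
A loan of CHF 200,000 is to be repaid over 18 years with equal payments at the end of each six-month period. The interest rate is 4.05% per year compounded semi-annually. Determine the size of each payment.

Level ordinary annuity; solve PV = PMT × [(1 − (1+r)^−n)/r] for PMT.
Periodic rate r = 0.0405/2 per half-year; n is counted in half-years.
With n = 36: PMT = 200,000 / ([(1 − (1+r)^−n)/r]) = CHF 7,878.11

CHF 7,878.11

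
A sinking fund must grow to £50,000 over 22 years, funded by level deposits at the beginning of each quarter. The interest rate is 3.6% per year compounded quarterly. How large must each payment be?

Level annuity due; solve FV = PMT × [((1+r)^n − 1)/r] × (1+r) for PMT.
Periodic rate r = 0.036/4 per quarter; n is counted in quarters.
With n = 88: PMT = 50,000 / ([((1+r)^n − 1)/r] × (1+r)) = £371.66

£371.66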